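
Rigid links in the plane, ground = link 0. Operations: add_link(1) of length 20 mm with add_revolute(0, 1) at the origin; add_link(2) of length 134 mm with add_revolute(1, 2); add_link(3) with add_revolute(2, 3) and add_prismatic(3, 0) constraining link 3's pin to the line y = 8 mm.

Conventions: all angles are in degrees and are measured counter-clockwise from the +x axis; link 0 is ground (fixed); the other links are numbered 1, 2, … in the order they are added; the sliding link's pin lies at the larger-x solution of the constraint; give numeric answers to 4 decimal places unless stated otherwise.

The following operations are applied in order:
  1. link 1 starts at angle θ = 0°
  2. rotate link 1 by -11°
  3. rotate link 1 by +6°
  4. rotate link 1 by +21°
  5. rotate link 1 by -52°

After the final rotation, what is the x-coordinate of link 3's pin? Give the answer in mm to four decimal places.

geometry: r = 20 mm, L = 134 mm, e = 8 mm; θ starts at 0°
rotate link 1 by -11°: θ ← 0° -11° = -11°
rotate link 1 by +6°: θ ← -11° +6° = -5°
rotate link 1 by +21°: θ ← -5° +21° = 16°
rotate link 1 by -52°: θ ← 16° -52° = -36°
crank pin P = (r cos θ, r sin θ) = (16.180340, -11.755705)
h = r sin θ − e = -11.755705 − 8 = -19.755705
x = r cos θ + √(L² − h²) = 16.180340 + 132.535701 = 148.716041

148.7160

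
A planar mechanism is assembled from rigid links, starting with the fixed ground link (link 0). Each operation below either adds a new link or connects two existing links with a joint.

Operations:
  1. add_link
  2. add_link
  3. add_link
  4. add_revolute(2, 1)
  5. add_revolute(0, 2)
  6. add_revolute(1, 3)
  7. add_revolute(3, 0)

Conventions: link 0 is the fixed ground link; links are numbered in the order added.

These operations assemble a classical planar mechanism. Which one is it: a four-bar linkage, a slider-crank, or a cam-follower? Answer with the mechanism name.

links: 4 (incl. ground); joints: 4 revolute, 0 prismatic, 0 higher (cam) pair, forming one closed loop
4 links in a single 4R loop → four-bar linkage

four-bar linkage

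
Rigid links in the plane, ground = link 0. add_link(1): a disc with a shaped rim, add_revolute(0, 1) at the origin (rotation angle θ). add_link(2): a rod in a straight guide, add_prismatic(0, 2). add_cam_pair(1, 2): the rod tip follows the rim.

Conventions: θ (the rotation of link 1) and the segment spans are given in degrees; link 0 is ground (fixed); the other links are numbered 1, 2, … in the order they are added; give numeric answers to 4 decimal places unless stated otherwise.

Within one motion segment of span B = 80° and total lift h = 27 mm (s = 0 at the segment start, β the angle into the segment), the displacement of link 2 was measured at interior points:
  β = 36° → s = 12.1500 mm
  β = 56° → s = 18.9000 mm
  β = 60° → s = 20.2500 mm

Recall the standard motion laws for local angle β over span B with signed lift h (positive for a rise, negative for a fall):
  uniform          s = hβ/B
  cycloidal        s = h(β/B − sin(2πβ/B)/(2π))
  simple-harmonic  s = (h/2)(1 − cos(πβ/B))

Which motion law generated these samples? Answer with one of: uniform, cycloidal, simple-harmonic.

candidates at β/B = r: uniform s = h·r (linear in β); cycloidal s = h·(r − sin(2πr)/(2π)); simple-harmonic s = (h/2)(1 − cos(πr))
β=36°: printed 12.1500 | uniform 12.1500, cycloidal 10.8221, simple-harmonic 11.3881
β=56°: printed 18.9000 | uniform 18.9000, cycloidal 22.9869, simple-harmonic 21.4351
β=60°: printed 20.2500 | uniform 20.2500, cycloidal 24.5472, simple-harmonic 23.0459
only one law matches every sample → uniform

uniform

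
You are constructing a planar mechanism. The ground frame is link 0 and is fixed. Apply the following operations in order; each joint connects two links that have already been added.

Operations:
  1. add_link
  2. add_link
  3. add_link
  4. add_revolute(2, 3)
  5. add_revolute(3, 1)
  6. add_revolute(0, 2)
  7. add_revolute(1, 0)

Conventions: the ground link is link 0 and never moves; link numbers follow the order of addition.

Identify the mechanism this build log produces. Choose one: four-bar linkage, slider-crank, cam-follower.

links: 4 (incl. ground); joints: 4 revolute, 0 prismatic, 0 higher (cam) pair, forming one closed loop
4 links in a single 4R loop → four-bar linkage

four-bar linkage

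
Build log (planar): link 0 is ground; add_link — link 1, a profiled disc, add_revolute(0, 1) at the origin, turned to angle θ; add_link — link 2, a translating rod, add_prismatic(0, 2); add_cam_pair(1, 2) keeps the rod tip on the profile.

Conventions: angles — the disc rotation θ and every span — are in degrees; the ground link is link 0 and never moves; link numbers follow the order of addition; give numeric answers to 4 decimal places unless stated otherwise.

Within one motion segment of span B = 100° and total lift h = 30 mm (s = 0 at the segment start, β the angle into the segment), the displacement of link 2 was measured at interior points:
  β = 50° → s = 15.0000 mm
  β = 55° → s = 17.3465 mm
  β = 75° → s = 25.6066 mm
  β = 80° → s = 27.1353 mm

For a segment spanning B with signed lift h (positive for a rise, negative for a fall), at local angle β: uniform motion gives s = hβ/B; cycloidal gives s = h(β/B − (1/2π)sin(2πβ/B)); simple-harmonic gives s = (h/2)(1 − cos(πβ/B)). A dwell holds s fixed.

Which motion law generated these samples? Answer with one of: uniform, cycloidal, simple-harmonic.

candidates at β/B = r: uniform s = h·r (linear in β); cycloidal s = h·(r − sin(2πr)/(2π)); simple-harmonic s = (h/2)(1 − cos(πr))
β=50°: printed 15.0000 | uniform 15.0000, cycloidal 15.0000, simple-harmonic 15.0000
β=55°: printed 17.3465 | uniform 16.5000, cycloidal 17.9754, simple-harmonic 17.3465
β=75°: printed 25.6066 | uniform 22.5000, cycloidal 27.2746, simple-harmonic 25.6066
β=80°: printed 27.1353 | uniform 24.0000, cycloidal 28.5410, simple-harmonic 27.1353
only one law matches every sample → simple-harmonic

simple-harmonic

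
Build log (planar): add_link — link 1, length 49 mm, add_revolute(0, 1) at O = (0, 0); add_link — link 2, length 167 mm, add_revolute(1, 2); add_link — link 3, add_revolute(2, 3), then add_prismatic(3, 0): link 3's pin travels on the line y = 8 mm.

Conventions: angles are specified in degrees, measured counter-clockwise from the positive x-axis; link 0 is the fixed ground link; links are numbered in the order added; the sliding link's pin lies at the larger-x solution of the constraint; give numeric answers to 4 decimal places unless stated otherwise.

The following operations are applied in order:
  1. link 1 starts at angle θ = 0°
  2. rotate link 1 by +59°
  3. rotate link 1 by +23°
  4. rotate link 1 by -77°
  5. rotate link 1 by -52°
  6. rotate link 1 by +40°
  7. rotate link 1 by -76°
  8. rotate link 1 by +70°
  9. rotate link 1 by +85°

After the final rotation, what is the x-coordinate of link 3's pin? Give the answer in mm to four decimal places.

geometry: r = 49 mm, L = 167 mm, e = 8 mm; θ starts at 0°
rotate link 1 by +59°: θ ← 0° +59° = 59°
rotate link 1 by +23°: θ ← 59° +23° = 82°
rotate link 1 by -77°: θ ← 82° -77° = 5°
rotate link 1 by -52°: θ ← 5° -52° = -47°
rotate link 1 by +40°: θ ← -47° +40° = -7°
rotate link 1 by -76°: θ ← -7° -76° = -83°
rotate link 1 by +70°: θ ← -83° +70° = -13°
rotate link 1 by +85°: θ ← -13° +85° = 72°
crank pin P = (r cos θ, r sin θ) = (15.141833, 46.601769)
h = r sin θ − e = 46.601769 − 8 = 38.601769
x = r cos θ + √(L² − h²) = 15.141833 + 162.477394 = 177.619226

177.6192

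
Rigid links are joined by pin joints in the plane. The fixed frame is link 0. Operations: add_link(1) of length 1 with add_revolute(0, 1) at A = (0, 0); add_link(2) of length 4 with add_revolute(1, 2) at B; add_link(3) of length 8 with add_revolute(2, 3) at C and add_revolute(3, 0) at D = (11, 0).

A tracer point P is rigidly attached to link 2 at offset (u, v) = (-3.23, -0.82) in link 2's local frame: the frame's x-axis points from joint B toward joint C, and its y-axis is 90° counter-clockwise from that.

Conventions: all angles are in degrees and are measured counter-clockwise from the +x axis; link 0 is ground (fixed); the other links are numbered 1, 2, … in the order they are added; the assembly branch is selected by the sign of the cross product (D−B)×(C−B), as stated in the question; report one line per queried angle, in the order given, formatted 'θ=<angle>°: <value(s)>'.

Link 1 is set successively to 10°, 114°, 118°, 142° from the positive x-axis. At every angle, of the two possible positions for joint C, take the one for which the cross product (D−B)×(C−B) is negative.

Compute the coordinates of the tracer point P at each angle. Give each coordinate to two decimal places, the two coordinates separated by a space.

A=(0,0), D=(11.00,0)
θ=10°: B = A + 1.00·(cos10°, sin10°) = (0.9848, 0.1736)
θ=10°: |BD| = 10.0167
θ=10°: circle(B,4.00) ∩ circle(D,8.00): a=2.6123, h=3.0291
θ=10°:   candidates: C₊=(3.6493,3.1570) cross=30.342; C₋=(3.5443,-2.9003) cross=-30.342
θ=10°:   branch - wants cross < 0 → take C=(3.5443,-2.9003) (cross=-30.342)
θ=10°: ex = (C−B)/|BC| = (0.6399,-0.7685); ey = (0.7685,0.6399)
θ=10°: P = B + -3.23·ex + -0.82·ey = (-1.7121,2.1312)
θ=114°: B = A + 1.00·(cos114°, sin114°) = (-0.4067, 0.9135)
θ=114°: |BD| = 11.4433
θ=114°: circle(B,4.00) ∩ circle(D,8.00): a=3.6243, h=1.6924
θ=114°:   candidates: C₊=(3.3411,2.3112) cross=19.367; C₋=(3.0709,-1.0628) cross=-19.367
θ=114°:   branch - wants cross < 0 → take C=(3.0709,-1.0628) (cross=-19.367)
θ=114°: ex = (C−B)/|BC| = (0.8694,-0.4941); ey = (0.4941,0.8694)
θ=114°: P = B + -3.23·ex + -0.82·ey = (-3.6201,1.7965)
θ=118°: B = A + 1.00·(cos118°, sin118°) = (-0.4695, 0.8829)
θ=118°: |BD| = 11.5034
θ=118°: circle(B,4.00) ∩ circle(D,8.00): a=3.6654, h=1.6016
θ=118°:   candidates: C₊=(3.3080,2.1985) cross=18.424; C₋=(3.0621,-0.9953) cross=-18.424
θ=118°:   branch - wants cross < 0 → take C=(3.0621,-0.9953) (cross=-18.424)
θ=118°: ex = (C−B)/|BC| = (0.8829,-0.4696); ey = (0.4696,0.8829)
θ=118°: P = B + -3.23·ex + -0.82·ey = (-3.7063,1.6756)
θ=142°: B = A + 1.00·(cos142°, sin142°) = (-0.7880, 0.6157)
θ=142°: |BD| = 11.8041
θ=142°: circle(B,4.00) ∩ circle(D,8.00): a=3.8688, h=1.0159
θ=142°:   candidates: C₊=(3.1286,1.4284) cross=11.992; C₋=(3.0226,-0.6006) cross=-11.992
θ=142°:   branch - wants cross < 0 → take C=(3.0226,-0.6006) (cross=-11.992)
θ=142°: ex = (C−B)/|BC| = (0.9526,-0.3041); ey = (0.3041,0.9526)
θ=142°: P = B + -3.23·ex + -0.82·ey = (-4.1144,0.8167)

θ=10°: -1.71 2.13
θ=114°: -3.62 1.80
θ=118°: -3.71 1.68
θ=142°: -4.11 0.82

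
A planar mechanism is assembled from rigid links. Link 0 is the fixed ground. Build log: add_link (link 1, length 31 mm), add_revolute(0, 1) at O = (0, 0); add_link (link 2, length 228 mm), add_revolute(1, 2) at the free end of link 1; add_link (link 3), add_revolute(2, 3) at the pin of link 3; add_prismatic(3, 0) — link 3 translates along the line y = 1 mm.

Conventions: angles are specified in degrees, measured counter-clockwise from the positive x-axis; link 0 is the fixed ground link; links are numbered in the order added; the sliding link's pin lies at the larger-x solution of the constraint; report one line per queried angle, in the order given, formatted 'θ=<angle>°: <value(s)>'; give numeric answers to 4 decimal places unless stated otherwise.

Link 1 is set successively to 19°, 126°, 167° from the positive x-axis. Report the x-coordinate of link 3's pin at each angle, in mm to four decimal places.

geometry: r = 31 mm, L = 228 mm, e = 1 mm
θ=19°: crank pin P = (r cos θ, r sin θ) = (29.311076, 10.092613)
θ=19°: h = r sin θ − e = 10.092613 − 1 = 9.092613
θ=19°: x = r cos θ + √(L² − h²) = 29.311076 + 227.818622 = 257.129698
θ=126°: crank pin P = (r cos θ, r sin θ) = (-18.221343, 25.079527)
θ=126°: h = r sin θ − e = 25.079527 − 1 = 24.079527
θ=126°: x = r cos θ + √(L² − h²) = -18.221343 + 226.724891 = 208.503549
θ=167°: crank pin P = (r cos θ, r sin θ) = (-30.205472, 6.973483)
θ=167°: h = r sin θ − e = 6.973483 − 1 = 5.973483
θ=167°: x = r cos θ + √(L² − h²) = -30.205472 + 227.921735 = 197.716263

θ=19°: 257.1297
θ=126°: 208.5035
θ=167°: 197.7163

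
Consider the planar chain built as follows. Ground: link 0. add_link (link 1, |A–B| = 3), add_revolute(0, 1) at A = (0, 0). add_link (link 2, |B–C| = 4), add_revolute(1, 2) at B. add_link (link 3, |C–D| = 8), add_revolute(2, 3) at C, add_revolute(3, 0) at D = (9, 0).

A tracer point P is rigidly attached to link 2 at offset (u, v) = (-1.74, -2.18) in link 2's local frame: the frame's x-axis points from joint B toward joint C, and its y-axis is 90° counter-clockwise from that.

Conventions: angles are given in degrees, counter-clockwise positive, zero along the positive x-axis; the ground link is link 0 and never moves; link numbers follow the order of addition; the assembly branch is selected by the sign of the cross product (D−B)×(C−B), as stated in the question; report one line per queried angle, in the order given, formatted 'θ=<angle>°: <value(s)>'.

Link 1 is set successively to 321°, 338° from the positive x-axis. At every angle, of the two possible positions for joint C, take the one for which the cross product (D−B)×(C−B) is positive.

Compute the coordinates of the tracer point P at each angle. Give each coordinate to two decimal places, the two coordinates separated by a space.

A=(0,0), D=(9.00,0)
θ=321°: B = A + 3.00·(cos321°, sin321°) = (2.3314, -1.8880)
θ=321°: |BD| = 6.9307
θ=321°: circle(B,4.00) ∩ circle(D,8.00): a=0.0025, h=4.0000
θ=321°:   candidates: C₊=(1.2442,1.9614) cross=27.723; C₋=(3.4234,-5.7360) cross=-27.723
θ=321°:   branch + wants cross > 0 → take C=(1.2442,1.9614) (cross=27.723)
θ=321°: ex = (C−B)/|BC| = (-0.2718,0.9623); ey = (-0.9623,-0.2718)
θ=321°: P = B + -1.74·ex + -2.18·ey = (4.9023,-2.9699)
θ=338°: B = A + 3.00·(cos338°, sin338°) = (2.7816, -1.1238)
θ=338°: |BD| = 6.3192
θ=338°: circle(B,4.00) ∩ circle(D,8.00): a=-0.6384, h=3.9487
θ=338°:   candidates: C₊=(1.4511,2.6484) cross=24.953; C₋=(2.8556,-5.1231) cross=-24.953
θ=338°:   branch + wants cross > 0 → take C=(1.4511,2.6484) (cross=24.953)
θ=338°: ex = (C−B)/|BC| = (-0.3326,0.9431); ey = (-0.9431,-0.3326)
θ=338°: P = B + -1.74·ex + -2.18·ey = (5.4162,-2.0397)

θ=321°: 4.90 -2.97
θ=338°: 5.42 -2.04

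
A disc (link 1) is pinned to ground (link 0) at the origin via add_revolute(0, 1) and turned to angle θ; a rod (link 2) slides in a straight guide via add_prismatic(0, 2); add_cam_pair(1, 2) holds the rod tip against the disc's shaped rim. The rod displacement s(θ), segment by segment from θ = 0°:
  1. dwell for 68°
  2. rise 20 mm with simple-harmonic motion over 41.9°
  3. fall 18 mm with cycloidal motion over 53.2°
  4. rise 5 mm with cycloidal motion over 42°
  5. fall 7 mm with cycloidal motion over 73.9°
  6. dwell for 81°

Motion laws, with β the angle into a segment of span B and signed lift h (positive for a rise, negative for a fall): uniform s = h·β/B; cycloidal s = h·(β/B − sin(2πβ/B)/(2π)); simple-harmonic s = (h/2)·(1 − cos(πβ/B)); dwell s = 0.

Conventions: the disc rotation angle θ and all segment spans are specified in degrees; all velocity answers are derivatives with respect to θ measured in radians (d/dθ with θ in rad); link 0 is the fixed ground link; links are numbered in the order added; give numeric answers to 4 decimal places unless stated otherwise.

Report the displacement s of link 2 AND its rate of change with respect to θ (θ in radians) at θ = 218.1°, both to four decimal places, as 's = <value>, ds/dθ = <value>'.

segment 1 (0° to 68°, dwell): s unchanged at 0.0000
segment 2 (68° to 109.9°, simple-harmonic, h = 20) is passed completely: s = 0.0000 + (20) = 20.0000
segment 3 (109.9° to 163.1°, cycloidal, h = -18) is passed completely: s = 20.0000 + (-18) = 2.0000
segment 4 (163.1° to 205.1°, cycloidal, h = 5) is passed completely: s = 2.0000 + (5) = 7.0000
θ = 218.1° falls in segment 5 (205.1° to 279°, cycloidal, h = -7): β = 218.1 − 205.1 = 13°, B = 73.9°; Δs = -7·(0.1759 − sin(2π·0.1759)/(2π)) = -0.2359; s = 7.0000 − 0.2359 = 6.7641
velocity in seg [205.1°–279°] (cycloidal), θ in radians: β = 13° = 0.2269 rad, B = 73.9° = 1.2898 rad; ds/dθ = (h/B)(1 − cos(2πβ/B)) = ((-7)/1.2898)(1 − cos(2π·0.1759)) = -2.991098 mm/rad

s = 6.7641, ds/dθ = -2.9911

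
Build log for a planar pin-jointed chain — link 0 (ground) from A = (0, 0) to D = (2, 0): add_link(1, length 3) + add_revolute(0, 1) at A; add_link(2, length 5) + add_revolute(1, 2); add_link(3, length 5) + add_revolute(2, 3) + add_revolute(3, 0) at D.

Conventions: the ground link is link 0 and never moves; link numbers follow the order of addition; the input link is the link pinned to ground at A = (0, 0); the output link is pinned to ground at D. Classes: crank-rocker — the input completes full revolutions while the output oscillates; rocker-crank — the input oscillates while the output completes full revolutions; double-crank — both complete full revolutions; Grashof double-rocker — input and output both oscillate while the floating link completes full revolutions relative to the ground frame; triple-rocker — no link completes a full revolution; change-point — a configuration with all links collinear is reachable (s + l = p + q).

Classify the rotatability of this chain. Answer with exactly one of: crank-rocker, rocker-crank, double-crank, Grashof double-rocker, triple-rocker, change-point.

lengths: ground=2, input=3, coupler=5, output=5
sorted: s=2 (shortest), l=5 (longest), p+q=8
s + l = 7 vs p + q = 8
s + l < p + q (Grashof) with shortest = ground link → double-crank

double-crank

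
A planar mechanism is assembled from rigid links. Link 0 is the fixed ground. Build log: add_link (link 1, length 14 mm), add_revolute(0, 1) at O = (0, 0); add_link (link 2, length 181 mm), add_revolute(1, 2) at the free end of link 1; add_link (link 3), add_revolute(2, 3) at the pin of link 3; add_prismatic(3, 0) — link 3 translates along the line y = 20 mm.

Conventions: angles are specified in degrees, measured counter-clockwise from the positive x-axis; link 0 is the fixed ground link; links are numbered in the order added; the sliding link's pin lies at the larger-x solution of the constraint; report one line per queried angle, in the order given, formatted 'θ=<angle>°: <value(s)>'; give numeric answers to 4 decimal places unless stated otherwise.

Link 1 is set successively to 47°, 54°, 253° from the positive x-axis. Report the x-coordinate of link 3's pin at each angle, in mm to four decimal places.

geometry: r = 14 mm, L = 181 mm, e = 20 mm
θ=47°: crank pin P = (r cos θ, r sin θ) = (9.547977, 10.238952)
θ=47°: h = r sin θ − e = 10.238952 − 20 = -9.761048
θ=47°: x = r cos θ + √(L² − h²) = 9.547977 + 180.736609 = 190.284586
θ=54°: crank pin P = (r cos θ, r sin θ) = (8.228994, 11.326238)
θ=54°: h = r sin θ − e = 11.326238 − 20 = -8.673762
θ=54°: x = r cos θ + √(L² − h²) = 8.228994 + 180.792051 = 189.021045
θ=253°: crank pin P = (r cos θ, r sin θ) = (-4.093204, -13.388267)
θ=253°: h = r sin θ − e = -13.388267 − 20 = -33.388267
θ=253°: x = r cos θ + √(L² − h²) = -4.093204 + 177.893855 = 173.800651

θ=47°: 190.2846
θ=54°: 189.0210
θ=253°: 173.8007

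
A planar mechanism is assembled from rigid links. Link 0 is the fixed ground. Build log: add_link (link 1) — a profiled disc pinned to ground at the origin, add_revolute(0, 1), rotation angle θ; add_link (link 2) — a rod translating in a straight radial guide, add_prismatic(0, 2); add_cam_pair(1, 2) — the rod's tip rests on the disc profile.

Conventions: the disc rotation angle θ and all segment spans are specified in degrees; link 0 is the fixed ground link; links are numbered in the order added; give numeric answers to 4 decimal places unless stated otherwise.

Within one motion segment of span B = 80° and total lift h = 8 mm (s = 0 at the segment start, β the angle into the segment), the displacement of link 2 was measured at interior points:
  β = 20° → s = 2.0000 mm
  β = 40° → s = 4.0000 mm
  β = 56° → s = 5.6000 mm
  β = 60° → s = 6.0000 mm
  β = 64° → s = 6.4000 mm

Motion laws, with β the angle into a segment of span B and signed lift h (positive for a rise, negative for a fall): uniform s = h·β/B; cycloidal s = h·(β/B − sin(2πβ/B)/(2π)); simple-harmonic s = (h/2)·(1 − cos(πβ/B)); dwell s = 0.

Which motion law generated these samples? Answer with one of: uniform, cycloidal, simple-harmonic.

candidates at β/B = r: uniform s = h·r (linear in β); cycloidal s = h·(r − sin(2πr)/(2π)); simple-harmonic s = (h/2)(1 − cos(πr))
β=20°: printed 2.0000 | uniform 2.0000, cycloidal 0.7268, simple-harmonic 1.1716
β=40°: printed 4.0000 | uniform 4.0000, cycloidal 4.0000, simple-harmonic 4.0000
β=56°: printed 5.6000 | uniform 5.6000, cycloidal 6.8109, simple-harmonic 6.3511
β=60°: printed 6.0000 | uniform 6.0000, cycloidal 7.2732, simple-harmonic 6.8284
β=64°: printed 6.4000 | uniform 6.4000, cycloidal 7.6109, simple-harmonic 7.2361
only one law matches every sample → uniform

uniform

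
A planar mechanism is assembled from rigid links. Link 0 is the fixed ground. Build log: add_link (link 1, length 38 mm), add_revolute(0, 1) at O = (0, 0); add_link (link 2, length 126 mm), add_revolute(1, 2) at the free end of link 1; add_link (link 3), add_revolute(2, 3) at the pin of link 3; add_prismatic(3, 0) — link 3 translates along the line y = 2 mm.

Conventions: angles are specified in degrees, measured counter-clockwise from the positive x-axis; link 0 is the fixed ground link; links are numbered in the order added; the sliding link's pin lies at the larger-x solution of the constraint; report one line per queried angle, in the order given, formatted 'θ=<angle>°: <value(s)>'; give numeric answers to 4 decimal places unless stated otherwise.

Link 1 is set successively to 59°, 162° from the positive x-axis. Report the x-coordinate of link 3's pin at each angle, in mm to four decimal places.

geometry: r = 38 mm, L = 126 mm, e = 2 mm
θ=59°: crank pin P = (r cos θ, r sin θ) = (19.571447, 32.572357)
θ=59°: h = r sin θ − e = 32.572357 − 2 = 30.572357
θ=59°: x = r cos θ + √(L² − h²) = 19.571447 + 122.234737 = 141.806184
θ=162°: crank pin P = (r cos θ, r sin θ) = (-36.140148, 11.742646)
θ=162°: h = r sin θ − e = 11.742646 − 2 = 9.742646
θ=162°: x = r cos θ + √(L² − h²) = -36.140148 + 125.622772 = 89.482624

θ=59°: 141.8062
θ=162°: 89.4826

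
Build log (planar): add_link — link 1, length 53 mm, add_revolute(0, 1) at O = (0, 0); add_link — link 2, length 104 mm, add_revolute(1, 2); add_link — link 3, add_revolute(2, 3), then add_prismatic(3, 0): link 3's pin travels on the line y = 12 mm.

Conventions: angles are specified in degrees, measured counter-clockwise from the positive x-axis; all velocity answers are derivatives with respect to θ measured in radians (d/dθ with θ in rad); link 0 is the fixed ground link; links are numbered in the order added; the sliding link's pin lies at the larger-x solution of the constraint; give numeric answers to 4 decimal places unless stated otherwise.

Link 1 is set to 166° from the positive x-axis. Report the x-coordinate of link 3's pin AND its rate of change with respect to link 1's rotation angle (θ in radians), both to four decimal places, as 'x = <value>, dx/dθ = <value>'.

geometry: r = 53 mm, L = 104 mm, e = 12 mm
crank pin P = (r cos θ, r sin θ) = (-51.425673, 12.821860)
h = r sin θ − e = 12.821860 − 12 = 0.821860
x = r cos θ + √(L² − h²) = -51.425673 + 103.996753 = 52.571079
dx/dθ = −r sin θ − h·r cos θ/√(L² − h²) (θ in radians; h = 0.821860) = -12.415456

x = 52.5711, dx/dθ = -12.4155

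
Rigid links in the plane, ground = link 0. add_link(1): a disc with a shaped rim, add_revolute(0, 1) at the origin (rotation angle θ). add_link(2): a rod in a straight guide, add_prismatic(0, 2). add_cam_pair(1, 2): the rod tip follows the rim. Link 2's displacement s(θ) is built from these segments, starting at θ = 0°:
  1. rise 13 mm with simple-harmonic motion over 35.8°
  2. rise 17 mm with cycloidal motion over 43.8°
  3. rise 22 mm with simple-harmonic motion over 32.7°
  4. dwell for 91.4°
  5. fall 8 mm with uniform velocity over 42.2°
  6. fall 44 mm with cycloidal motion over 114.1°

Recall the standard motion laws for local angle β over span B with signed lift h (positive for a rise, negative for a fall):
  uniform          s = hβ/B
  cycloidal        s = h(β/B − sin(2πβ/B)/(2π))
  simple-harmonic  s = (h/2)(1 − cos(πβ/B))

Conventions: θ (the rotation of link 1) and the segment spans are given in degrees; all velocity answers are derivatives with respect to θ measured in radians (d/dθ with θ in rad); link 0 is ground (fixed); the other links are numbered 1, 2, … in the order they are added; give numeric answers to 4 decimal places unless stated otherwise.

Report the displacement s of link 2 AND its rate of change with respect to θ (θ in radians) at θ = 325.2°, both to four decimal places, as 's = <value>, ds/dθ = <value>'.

segment 1 (0° to 35.8°, simple-harmonic, h = 13) is passed completely: s = 0.0000 + (13) = 13.0000
segment 2 (35.8° to 79.6°, cycloidal, h = 17) is passed completely: s = 13.0000 + (17) = 30.0000
segment 3 (79.6° to 112.3°, simple-harmonic, h = 22) is passed completely: s = 30.0000 + (22) = 52.0000
segment 4 (112.3° to 203.7°, dwell): s unchanged at 52.0000
segment 5 (203.7° to 245.9°, uniform, h = -8) is passed completely: s = 52.0000 + (-8) = 44.0000
θ = 325.2° falls in segment 6 (245.9° to 360°, cycloidal, h = -44): β = 325.2 − 245.9 = 79.3°, B = 114.1°; Δs = -44·(0.6950 − sin(2π·0.6950)/(2π)) = -37.1691; s = 44.0000 − 37.1691 = 6.8309
velocity in seg [245.9°–360°] (cycloidal), θ in radians: β = 79.3° = 1.3840 rad, B = 114.1° = 1.9914 rad; ds/dθ = (h/B)(1 − cos(2πβ/B)) = ((-44)/1.9914)(1 − cos(2π·0.6950)) = -29.578546 mm/rad

s = 6.8309, ds/dθ = -29.5785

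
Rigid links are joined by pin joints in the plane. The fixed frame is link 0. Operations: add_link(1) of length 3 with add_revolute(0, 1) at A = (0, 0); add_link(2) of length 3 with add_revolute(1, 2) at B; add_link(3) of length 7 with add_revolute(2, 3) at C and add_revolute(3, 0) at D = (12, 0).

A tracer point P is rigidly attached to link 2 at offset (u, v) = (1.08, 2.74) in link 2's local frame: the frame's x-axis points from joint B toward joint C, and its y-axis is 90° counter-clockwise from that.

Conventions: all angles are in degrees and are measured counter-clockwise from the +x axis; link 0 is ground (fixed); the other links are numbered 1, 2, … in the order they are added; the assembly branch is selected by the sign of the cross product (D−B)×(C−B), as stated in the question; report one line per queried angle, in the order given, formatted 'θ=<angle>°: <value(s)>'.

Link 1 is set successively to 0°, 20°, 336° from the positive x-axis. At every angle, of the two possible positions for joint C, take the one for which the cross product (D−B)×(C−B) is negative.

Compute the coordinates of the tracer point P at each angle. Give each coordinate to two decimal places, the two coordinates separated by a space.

A=(0,0), D=(12.00,0)
θ=0°: B = A + 3.00·(cos0°, sin0°) = (3.0000, 0.0000)
θ=0°: |BD| = 9.0000
θ=0°: circle(B,3.00) ∩ circle(D,7.00): a=2.2778, h=1.9524
θ=0°:   candidates: C₊=(5.2778,1.9524) cross=17.571; C₋=(5.2778,-1.9524) cross=-17.571
θ=0°:   branch - wants cross < 0 → take C=(5.2778,-1.9524) (cross=-17.571)
θ=0°: ex = (C−B)/|BC| = (0.7593,-0.6508); ey = (0.6508,0.7593)
θ=0°: P = B + 1.08·ex + 2.74·ey = (5.6032,1.3775)
θ=20°: B = A + 3.00·(cos20°, sin20°) = (2.8191, 1.0261)
θ=20°: |BD| = 9.2381
θ=20°: circle(B,3.00) ∩ circle(D,7.00): a=2.4541, h=1.7255
θ=20°:   candidates: C₊=(5.4496,2.4683) cross=15.941; C₋=(5.0663,-0.9614) cross=-15.941
θ=20°:   branch - wants cross < 0 → take C=(5.0663,-0.9614) (cross=-15.941)
θ=20°: ex = (C−B)/|BC| = (0.7491,-0.6625); ey = (0.6625,0.7491)
θ=20°: P = B + 1.08·ex + 2.74·ey = (5.4433,2.3631)
θ=336°: B = A + 3.00·(cos336°, sin336°) = (2.7406, -1.2202)
θ=336°: |BD| = 9.3394
θ=336°: circle(B,3.00) ∩ circle(D,7.00): a=2.5282, h=1.6149
θ=336°:   candidates: C₊=(5.0362,0.7112) cross=15.082; C₋=(5.4582,-2.4910) cross=-15.082
θ=336°:   branch - wants cross < 0 → take C=(5.4582,-2.4910) (cross=-15.082)
θ=336°: ex = (C−B)/|BC| = (0.9059,-0.4236); ey = (0.4236,0.9059)
θ=336°: P = B + 1.08·ex + 2.74·ey = (4.8796,0.8044)

θ=0°: 5.60 1.38
θ=20°: 5.44 2.36
θ=336°: 4.88 0.80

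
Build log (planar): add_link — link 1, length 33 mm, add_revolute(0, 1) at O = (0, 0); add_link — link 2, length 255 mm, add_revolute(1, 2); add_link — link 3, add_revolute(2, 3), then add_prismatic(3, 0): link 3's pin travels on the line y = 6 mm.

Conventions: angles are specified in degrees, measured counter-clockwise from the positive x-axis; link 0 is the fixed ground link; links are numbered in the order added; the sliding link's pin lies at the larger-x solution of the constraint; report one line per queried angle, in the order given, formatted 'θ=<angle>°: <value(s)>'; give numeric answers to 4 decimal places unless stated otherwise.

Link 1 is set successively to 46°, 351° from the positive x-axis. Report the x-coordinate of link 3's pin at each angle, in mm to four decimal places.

geometry: r = 33 mm, L = 255 mm, e = 6 mm
θ=46°: crank pin P = (r cos θ, r sin θ) = (22.923726, 23.738213)
θ=46°: h = r sin θ − e = 23.738213 − 6 = 17.738213
θ=46°: x = r cos θ + √(L² − h²) = 22.923726 + 254.382302 = 277.306029
θ=351°: crank pin P = (r cos θ, r sin θ) = (32.593715, -5.162337)
θ=351°: h = r sin θ − e = -5.162337 − 6 = -11.162337
θ=351°: x = r cos θ + √(L² − h²) = 32.593715 + 254.755573 = 287.349289

θ=46°: 277.3060
θ=351°: 287.3493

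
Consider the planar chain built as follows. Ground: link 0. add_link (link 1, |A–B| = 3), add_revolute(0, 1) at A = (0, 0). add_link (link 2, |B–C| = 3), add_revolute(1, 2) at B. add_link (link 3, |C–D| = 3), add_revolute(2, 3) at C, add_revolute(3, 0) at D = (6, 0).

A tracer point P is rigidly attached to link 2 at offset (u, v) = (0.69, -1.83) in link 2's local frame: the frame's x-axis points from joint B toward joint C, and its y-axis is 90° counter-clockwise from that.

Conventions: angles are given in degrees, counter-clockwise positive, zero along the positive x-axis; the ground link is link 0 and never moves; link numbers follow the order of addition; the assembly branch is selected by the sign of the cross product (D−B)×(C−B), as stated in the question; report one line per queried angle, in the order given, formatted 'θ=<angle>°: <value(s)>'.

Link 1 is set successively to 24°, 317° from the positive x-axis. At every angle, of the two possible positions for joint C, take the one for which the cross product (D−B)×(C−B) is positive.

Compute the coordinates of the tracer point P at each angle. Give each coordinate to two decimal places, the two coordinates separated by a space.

A=(0,0), D=(6.00,0)
θ=24°: B = A + 3.00·(cos24°, sin24°) = (2.7406, 1.2202)
θ=24°: |BD| = 3.4803
θ=24°: circle(B,3.00) ∩ circle(D,3.00): a=1.7401, h=2.4437
θ=24°:   candidates: C₊=(5.2271,2.8987) cross=8.505; C₋=(3.5135,-1.6785) cross=-8.505
θ=24°:   branch + wants cross > 0 → take C=(5.2271,2.8987) (cross=8.505)
θ=24°: ex = (C−B)/|BC| = (0.8288,0.5595); ey = (-0.5595,0.8288)
θ=24°: P = B + 0.69·ex + -1.83·ey = (4.3364,0.0895)
θ=317°: B = A + 3.00·(cos317°, sin317°) = (2.1941, -2.0460)
θ=317°: |BD| = 4.3210
θ=317°: circle(B,3.00) ∩ circle(D,3.00): a=2.1605, h=2.0814
θ=317°:   candidates: C₊=(3.1115,0.8103) cross=8.994; C₋=(5.0826,-2.8563) cross=-8.994
θ=317°:   branch + wants cross > 0 → take C=(3.1115,0.8103) (cross=8.994)
θ=317°: ex = (C−B)/|BC| = (0.3058,0.9521); ey = (-0.9521,0.3058)
θ=317°: P = B + 0.69·ex + -1.83·ey = (4.1474,-1.9487)

θ=24°: 4.34 0.09
θ=317°: 4.15 -1.95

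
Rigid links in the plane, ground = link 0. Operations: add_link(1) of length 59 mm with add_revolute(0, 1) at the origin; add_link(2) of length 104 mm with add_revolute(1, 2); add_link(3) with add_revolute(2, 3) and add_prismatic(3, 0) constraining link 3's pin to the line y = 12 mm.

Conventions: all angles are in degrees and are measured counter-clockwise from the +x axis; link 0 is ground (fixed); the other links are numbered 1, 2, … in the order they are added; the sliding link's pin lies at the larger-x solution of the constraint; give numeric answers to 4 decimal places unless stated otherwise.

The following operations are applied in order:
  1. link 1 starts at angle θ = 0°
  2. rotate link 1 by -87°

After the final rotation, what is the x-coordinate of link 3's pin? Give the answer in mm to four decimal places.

geometry: r = 59 mm, L = 104 mm, e = 12 mm; θ starts at 0°
rotate link 1 by -87°: θ ← 0° -87° = -87°
crank pin P = (r cos θ, r sin θ) = (3.087821, -58.919143)
h = r sin θ − e = -58.919143 − 12 = -70.919143
x = r cos θ + √(L² − h²) = 3.087821 + 76.068885 = 79.156706

79.1567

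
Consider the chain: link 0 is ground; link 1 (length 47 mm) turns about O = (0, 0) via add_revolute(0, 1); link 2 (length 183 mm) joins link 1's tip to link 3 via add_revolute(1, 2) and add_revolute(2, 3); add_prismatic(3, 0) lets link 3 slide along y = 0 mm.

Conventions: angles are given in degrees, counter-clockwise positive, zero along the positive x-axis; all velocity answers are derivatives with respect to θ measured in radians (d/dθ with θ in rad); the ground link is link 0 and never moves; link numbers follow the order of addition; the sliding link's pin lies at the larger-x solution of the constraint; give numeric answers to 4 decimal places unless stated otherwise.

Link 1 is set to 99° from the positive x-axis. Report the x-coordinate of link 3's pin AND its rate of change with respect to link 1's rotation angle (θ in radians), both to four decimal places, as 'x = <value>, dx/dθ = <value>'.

geometry: r = 47 mm, L = 183 mm, e = 0 mm
crank pin P = (r cos θ, r sin θ) = (-7.352420, 46.421352)
h = r sin θ − e = 46.421352 − 0 = 46.421352
x = r cos θ + √(L² − h²) = -7.352420 + 177.014288 = 169.661868
dx/dθ = −r sin θ − h·r cos θ/√(L² − h²) (θ in radians; h = 46.421352) = -44.493207

x = 169.6619, dx/dθ = -44.4932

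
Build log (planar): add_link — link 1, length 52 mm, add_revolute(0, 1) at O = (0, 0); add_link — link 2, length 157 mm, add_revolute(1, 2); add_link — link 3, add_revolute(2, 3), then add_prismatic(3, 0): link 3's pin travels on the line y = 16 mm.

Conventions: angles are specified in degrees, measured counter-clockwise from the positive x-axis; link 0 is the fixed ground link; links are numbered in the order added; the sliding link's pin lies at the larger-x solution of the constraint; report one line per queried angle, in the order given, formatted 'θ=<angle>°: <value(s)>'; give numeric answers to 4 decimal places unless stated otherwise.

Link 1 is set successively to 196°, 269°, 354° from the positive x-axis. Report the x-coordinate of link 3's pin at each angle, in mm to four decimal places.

geometry: r = 52 mm, L = 157 mm, e = 16 mm
θ=196°: crank pin P = (r cos θ, r sin θ) = (-49.985608, -14.333143)
θ=196°: h = r sin θ − e = -14.333143 − 16 = -30.333143
θ=196°: x = r cos θ + √(L² − h²) = -49.985608 + 154.041879 = 104.056271
θ=269°: crank pin P = (r cos θ, r sin θ) = (-0.907525, -51.992080)
θ=269°: h = r sin θ − e = -51.992080 − 16 = -67.992080
θ=269°: x = r cos θ + √(L² − h²) = -0.907525 + 141.513522 = 140.605997
θ=354°: crank pin P = (r cos θ, r sin θ) = (51.715139, -5.435480)
θ=354°: h = r sin θ − e = -5.435480 − 16 = -21.435480
θ=354°: x = r cos θ + √(L² − h²) = 51.715139 + 155.529805 = 207.244943

θ=196°: 104.0563
θ=269°: 140.6060
θ=354°: 207.2449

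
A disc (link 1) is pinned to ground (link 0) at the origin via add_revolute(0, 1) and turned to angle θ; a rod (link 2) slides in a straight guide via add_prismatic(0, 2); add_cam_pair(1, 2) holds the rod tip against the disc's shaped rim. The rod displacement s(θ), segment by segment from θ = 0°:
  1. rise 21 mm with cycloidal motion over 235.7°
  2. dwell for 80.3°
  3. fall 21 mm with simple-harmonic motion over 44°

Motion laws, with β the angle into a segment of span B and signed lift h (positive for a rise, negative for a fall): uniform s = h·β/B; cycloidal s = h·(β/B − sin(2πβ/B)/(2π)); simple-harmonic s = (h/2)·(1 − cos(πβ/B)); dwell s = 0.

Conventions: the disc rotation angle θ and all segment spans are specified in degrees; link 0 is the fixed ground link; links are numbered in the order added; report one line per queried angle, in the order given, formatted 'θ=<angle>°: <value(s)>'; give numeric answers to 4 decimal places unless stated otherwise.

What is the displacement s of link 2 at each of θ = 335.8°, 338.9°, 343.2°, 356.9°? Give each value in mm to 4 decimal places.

segment 1 (0° to 235.7°, cycloidal, h = 21) is passed completely: s = 0.0000 + (21) = 21.0000
segment 2 (235.7° to 316°, dwell): s unchanged at 21.0000
θ = 335.8° falls in segment 3 (316° to 360°, simple-harmonic, h = -21): β = 335.8 − 316 = 19.8°, B = 44°; Δs = -21/2·(1 − cos(π·0.4500)) = -8.8574; s = 21.0000 − 8.8574 = 12.1426
θ = 338.9° falls in segment 3 (316° to 360°, simple-harmonic, h = -21): β = 338.9 − 316 = 22.9°, B = 44°; Δs = -21/2·(1 − cos(π·0.5205)) = -11.1743; s = 21.0000 − 11.1743 = 9.8257
θ = 343.2° falls in segment 3 (316° to 360°, simple-harmonic, h = -21): β = 343.2 − 316 = 27.2°, B = 44°; Δs = -21/2·(1 − cos(π·0.6182)) = -14.3095; s = 21.0000 − 14.3095 = 6.6905
θ = 356.9° falls in segment 3 (316° to 360°, simple-harmonic, h = -21): β = 356.9 − 316 = 40.9°, B = 44°; Δs = -21/2·(1 − cos(π·0.9295)) = -20.7438; s = 21.0000 − 20.7438 = 0.2562

θ=335.8°: 12.1426
θ=338.9°: 9.8257
θ=343.2°: 6.6905
θ=356.9°: 0.2562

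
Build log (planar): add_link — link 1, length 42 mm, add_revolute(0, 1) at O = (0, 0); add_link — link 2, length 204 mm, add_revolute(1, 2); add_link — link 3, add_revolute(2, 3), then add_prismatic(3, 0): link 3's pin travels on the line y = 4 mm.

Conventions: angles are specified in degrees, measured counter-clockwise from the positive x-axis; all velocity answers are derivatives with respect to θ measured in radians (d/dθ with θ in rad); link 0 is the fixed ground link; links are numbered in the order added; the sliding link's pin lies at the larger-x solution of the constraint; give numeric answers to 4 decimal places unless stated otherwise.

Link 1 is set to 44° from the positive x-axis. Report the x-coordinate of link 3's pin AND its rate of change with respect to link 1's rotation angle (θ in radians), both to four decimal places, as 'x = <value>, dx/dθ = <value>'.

geometry: r = 42 mm, L = 204 mm, e = 4 mm
crank pin P = (r cos θ, r sin θ) = (30.212272, 29.175652)
h = r sin θ − e = 29.175652 − 4 = 25.175652
x = r cos θ + √(L² − h²) = 30.212272 + 202.440575 = 232.652847
dx/dθ = −r sin θ − h·r cos θ/√(L² − h²) (θ in radians; h = 25.175652) = -32.932871

x = 232.6528, dx/dθ = -32.9329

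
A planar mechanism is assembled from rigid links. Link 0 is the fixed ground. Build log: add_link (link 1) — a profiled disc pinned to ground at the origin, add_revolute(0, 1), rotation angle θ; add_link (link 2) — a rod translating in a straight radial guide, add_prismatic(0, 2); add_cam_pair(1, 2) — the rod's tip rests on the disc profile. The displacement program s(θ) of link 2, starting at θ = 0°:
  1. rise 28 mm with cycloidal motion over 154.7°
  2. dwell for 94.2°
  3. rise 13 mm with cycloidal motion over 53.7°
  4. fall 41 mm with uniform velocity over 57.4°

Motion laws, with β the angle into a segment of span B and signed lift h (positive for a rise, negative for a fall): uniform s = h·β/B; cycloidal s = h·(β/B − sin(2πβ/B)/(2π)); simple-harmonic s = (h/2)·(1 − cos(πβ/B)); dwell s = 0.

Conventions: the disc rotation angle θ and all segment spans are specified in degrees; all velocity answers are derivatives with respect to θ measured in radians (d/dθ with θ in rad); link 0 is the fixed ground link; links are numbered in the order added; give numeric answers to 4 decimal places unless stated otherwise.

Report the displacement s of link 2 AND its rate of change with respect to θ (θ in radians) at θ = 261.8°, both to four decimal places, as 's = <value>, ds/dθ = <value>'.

seg 1 [0°–154.7°] cycloidal, h=28: full span → s += 28 → s = 28.0000
seg 2 [154.7°–248.9°] dwell: s stays 28.0000
seg 3 [248.9°–302.6°] cycloidal, h=13: θ=261.8° here. β=12.9, B=53.7. 13·(0.2402 − sin(2π·0.2402)/(2π)) = 1.0578 → s = 29.0578
velocity in seg [248.9°–302.6°] (cycloidal), θ in radians: β = 12.9° = 0.2251 rad, B = 53.7° = 0.9372 rad; ds/dθ = (h/B)(1 − cos(2πβ/B)) = (13/0.9372)(1 − cos(2π·0.2402)) = 13.018989 mm/rad

s = 29.0578, ds/dθ = 13.0190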